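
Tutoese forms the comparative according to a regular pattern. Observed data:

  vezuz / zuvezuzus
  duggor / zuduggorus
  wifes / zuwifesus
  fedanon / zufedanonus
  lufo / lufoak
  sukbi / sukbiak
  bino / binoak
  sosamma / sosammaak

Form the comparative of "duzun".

duggor and lufo both have last vowel 'o' yet inflect differently (zuduggorus, lufoak), so the last vowel is not what conditions the rule; whether the stem ends in a vowel or a consonant is.
"duzun" ends in a consonant. The stems ending in a consonant (vezuz → zuvezuzus, duggor → zuduggorus, wifes → zuwifesus) add zu- … -us around the stem.
So duzun → zuduzunus.

zuduzunus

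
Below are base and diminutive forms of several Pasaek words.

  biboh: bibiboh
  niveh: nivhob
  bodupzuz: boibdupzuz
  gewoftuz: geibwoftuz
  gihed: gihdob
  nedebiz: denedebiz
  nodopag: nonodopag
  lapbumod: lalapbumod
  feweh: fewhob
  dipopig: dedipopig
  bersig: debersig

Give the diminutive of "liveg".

livgob

"liveg" has last vowel 'e'. The stems whose last vowel is 'e' (feweh → fewhob, gihed → gihdob, niveh → nivhob) delete the last vowel and add -ob.
So liveg → livgob.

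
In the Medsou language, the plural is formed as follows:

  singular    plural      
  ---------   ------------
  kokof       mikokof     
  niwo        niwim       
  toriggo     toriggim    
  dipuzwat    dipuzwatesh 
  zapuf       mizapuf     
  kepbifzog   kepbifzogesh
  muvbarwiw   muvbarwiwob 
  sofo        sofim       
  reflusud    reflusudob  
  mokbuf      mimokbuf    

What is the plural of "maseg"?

masegesh

kokof and sofo both have last vowel 'o' yet inflect differently (mikokof, sofim), so the last vowel is not what conditions the rule; the final letter is.
"maseg" ends in -g. The one such stem in the data (kepbifzog → kepbifzogesh) adds -esh, so the same rule applies.
So maseg → masegesh.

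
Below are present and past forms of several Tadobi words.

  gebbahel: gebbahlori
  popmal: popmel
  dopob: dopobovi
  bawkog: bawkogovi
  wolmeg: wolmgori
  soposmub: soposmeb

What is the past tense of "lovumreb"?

"lovumreb" has last vowel 'e'. The stems whose last vowel is 'e' (wolmeg → wolmgori, gebbahel → gebbahlori) delete the last vowel and add -ori.
The other patterns: stems whose last vowel is 'o' add -ovi; stems whose last vowel is 'a' or 'u' change the last vowel to 'e'.
So lovumreb → lovumrbori.

lovumrbori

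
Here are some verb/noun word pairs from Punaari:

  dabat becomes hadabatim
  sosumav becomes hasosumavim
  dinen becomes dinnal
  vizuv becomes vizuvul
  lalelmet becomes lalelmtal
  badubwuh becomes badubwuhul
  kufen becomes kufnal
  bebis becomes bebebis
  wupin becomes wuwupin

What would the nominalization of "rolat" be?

harolatim

lalelmet and dabat both end in -t yet inflect differently (lalelmtal, hadabatim), so the final letter is not what conditions the rule; the last vowel is.
"rolat" has last vowel 'a'. The stems whose last vowel is 'a' (dabat → hadabatim, sosumav → hasosumavim) add ha- … -im around the stem.
So rolat → harolatim.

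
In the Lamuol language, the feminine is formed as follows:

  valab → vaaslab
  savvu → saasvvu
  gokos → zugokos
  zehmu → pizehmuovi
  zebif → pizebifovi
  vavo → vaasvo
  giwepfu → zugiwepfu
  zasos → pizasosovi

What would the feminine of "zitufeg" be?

"zitufeg" begins with z-. The stems beginning with z- (zehmu → pizehmuovi, zasos → pizasosovi, zebif → pizebifovi) add pi- … -ovi around the stem.
The other patterns: stems beginning with g- add the prefix zu-; stems beginning with s- or v- insert -as- after the first vowel.
So zitufeg → pizitufegovi.

pizitufegovi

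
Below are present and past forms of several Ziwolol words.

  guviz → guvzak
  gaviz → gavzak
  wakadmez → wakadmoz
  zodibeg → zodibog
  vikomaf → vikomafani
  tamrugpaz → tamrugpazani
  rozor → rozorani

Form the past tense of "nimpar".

"nimpar" has last vowel 'a'. The stems whose last vowel is 'a' (vikomaf → vikomafani, tamrugpaz → tamrugpazani) add -ani.
So nimpar → nimparani.

nimparani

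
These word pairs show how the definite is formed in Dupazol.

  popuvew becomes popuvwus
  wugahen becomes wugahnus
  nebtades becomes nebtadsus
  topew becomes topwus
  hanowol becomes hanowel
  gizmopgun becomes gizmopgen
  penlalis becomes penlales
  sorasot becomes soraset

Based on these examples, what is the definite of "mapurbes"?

mapurbsus

"mapurbes" has last vowel 'e'. The stems whose last vowel is 'e' (popuvew → popuvwus, wugahen → wugahnus, nebtades → nebtadsus) delete the last vowel and add -us.
The other pattern: stems whose last vowel is 'i', 'o' or 'u' change the last vowel to 'e'.
So mapurbes → mapurbsus.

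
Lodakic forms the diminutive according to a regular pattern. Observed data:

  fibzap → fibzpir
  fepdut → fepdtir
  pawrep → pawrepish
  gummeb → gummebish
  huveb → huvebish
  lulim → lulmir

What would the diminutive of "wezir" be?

wezrir

pawrep and fibzap both end in -p yet inflect differently (pawrepish, fibzpir), so the final letter is not what conditions the rule; the last vowel is.
"wezir" has last vowel 'i'. The one such stem in the data (lulim → lulmir) deletes the last vowel and adds -ir (as do fibzap, fepdut), so the same rule applies.
So wezir → wezrir.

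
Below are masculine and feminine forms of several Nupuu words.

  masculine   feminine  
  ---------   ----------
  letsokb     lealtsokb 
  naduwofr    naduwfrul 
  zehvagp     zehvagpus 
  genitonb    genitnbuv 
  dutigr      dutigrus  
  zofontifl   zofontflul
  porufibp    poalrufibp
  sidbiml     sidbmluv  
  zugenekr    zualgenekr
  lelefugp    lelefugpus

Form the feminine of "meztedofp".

meztedfpul

genitonb and letsokb both end in -b yet inflect differently (genitnbuv, lealtsokb), so the final letter is not what conditions the rule; the second-to-last letter is.
"meztedofp" has second-to-last letter 'f'. The stems whose second-to-last letter is 'f' (naduwofr → naduwfrul, zofontifl → zofontflul) delete the last vowel and add -ul.
The other patterns: stems whose second-to-last letter is 'g' add -us; stems whose second-to-last letter is 'm' or 'n' delete the last vowel and add -uv; stems whose second-to-last letter is 'b' or 'k' insert -al- after the first vowel.
So meztedofp → meztedfpul.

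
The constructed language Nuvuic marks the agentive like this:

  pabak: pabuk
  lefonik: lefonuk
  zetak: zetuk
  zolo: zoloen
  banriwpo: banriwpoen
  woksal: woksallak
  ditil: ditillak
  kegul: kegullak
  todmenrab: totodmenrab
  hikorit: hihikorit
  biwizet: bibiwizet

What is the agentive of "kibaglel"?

kibaglellak

pabak and woksal both have last vowel 'a' yet inflect differently (pabuk, woksallak), so the last vowel is not what conditions the rule; the final letter is.
"kibaglel" ends in -l. The stems ending in -l (woksal → woksallak, ditil → ditillak, kegul → kegullak) double the final consonant and add -ak.
The other patterns: stems ending in -k change the last vowel to 'u'; stems ending in -o add -en; stems ending in -b or -t repeat the first consonant+vowel as a prefix.
So kibaglel → kibaglellak.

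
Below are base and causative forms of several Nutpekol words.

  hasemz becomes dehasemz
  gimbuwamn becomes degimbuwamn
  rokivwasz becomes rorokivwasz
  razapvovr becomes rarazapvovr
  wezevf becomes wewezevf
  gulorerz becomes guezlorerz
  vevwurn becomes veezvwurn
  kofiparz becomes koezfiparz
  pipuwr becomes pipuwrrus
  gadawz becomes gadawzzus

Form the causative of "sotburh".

soeztburh

hasemz and rokivwasz both end in -z yet inflect differently (dehasemz, rorokivwasz), so the final letter is not what conditions the rule; the second-to-last letter is.
"sotburh" has second-to-last letter 'r'. The stems whose second-to-last letter is 'r' (gulorerz → guezlorerz, vevwurn → veezvwurn, kofiparz → koezfiparz) insert -ez- after the first vowel.
So sotburh → soeztburh.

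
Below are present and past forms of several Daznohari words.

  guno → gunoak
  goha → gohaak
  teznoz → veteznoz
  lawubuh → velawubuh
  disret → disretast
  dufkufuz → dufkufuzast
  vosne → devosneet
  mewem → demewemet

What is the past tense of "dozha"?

"dozha" begins with d-. The stems beginning with d- (disret → disretast, dufkufuz → dufkufuzast) add -ast.
So dozha → dozhaast.

dozhaast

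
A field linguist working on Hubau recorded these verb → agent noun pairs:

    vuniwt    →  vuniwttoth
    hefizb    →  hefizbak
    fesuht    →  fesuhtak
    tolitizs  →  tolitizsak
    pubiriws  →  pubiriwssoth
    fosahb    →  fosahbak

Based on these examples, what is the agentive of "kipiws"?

"kipiws" has second-to-last letter 'w'. The stems whose second-to-last letter is 'w' (pubiriws → pubiriwssoth, vuniwt → vuniwttoth) double the final consonant and add -oth.
The other pattern: stems whose second-to-last letter is 'h' or 'z' add -ak.
So kipiws → kipiwssoth.

kipiwssoth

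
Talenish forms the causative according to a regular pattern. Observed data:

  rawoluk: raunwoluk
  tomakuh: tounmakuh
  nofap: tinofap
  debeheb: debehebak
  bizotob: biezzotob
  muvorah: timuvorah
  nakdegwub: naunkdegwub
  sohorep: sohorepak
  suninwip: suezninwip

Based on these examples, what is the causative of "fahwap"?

"fahwap" has last vowel 'a'. The stems whose last vowel is 'a' (nofap → tinofap, muvorah → timuvorah) add the prefix ti-.
The other patterns: stems whose last vowel is 'e' add -ak; stems whose last vowel is 'u' insert -un- after the first vowel; stems whose last vowel is 'i' or 'o' insert -ez- after the first vowel.
So fahwap → tifahwap.

tifahwap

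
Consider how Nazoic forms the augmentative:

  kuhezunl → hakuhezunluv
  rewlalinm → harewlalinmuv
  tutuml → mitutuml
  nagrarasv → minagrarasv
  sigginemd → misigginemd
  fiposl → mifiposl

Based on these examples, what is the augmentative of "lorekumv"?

"lorekumv" has second-to-last letter 'm'. The stems whose second-to-last letter is 'm' (tutuml → mitutuml, sigginemd → misigginemd) add the prefix mi-.
The other pattern: stems whose second-to-last letter is 'n' add ha- … -uv around the stem.
So lorekumv → milorekumv.

milorekumv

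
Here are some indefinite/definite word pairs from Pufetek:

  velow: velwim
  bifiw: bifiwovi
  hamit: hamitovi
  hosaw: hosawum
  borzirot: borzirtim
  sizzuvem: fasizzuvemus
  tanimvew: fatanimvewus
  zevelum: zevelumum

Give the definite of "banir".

hamit and borzirot both end in -t yet inflect differently (hamitovi, borzirtim), so the final letter is not what conditions the rule; the last vowel is.
"banir" has last vowel 'i'. The stems whose last vowel is 'i' (hamit → hamitovi, bifiw → bifiwovi) add -ovi.
The other patterns: stems whose last vowel is 'o' delete the last vowel and add -im; stems whose last vowel is 'e' add fa- … -us around the stem; stems whose last vowel is 'a' or 'u' add -um.
So banir → banirovi.

banirovi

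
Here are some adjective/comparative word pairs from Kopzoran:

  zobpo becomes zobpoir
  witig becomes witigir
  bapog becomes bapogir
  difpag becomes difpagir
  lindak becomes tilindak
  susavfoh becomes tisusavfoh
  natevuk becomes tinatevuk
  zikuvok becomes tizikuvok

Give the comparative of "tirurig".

difpag and lindak both have last vowel 'a' yet inflect differently (difpagir, tilindak), so the last vowel is not what conditions the rule; the final letter is.
"tirurig" ends in -g. The stems ending in -g (witig → witigir, bapog → bapogir, difpag → difpagir) add -ir.
The other pattern: stems ending in -h or -k add the prefix ti-.
So tirurig → tirurigir.

tirurigir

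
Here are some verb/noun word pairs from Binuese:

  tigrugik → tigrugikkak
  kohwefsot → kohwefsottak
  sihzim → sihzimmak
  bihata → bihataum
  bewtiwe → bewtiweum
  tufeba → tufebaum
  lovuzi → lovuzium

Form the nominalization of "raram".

rarammak

tigrugik and lovuzi both have last vowel 'i' yet inflect differently (tigrugikkak, lovuzium), so the last vowel is not what conditions the rule; whether the stem ends in a vowel or a consonant is.
"raram" ends in a consonant. The stems ending in a consonant (tigrugik → tigrugikkak, kohwefsot → kohwefsottak, sihzim → sihzimmak) double the final consonant and add -ak.
So raram → rarammak.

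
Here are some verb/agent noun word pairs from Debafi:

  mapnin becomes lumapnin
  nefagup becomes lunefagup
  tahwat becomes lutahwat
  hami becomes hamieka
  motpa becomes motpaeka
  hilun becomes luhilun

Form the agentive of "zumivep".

luzumivep

hami and mapnin both have last vowel 'i' yet inflect differently (hamieka, lumapnin), so the last vowel is not what conditions the rule; whether the stem ends in a vowel or a consonant is.
"zumivep" ends in a consonant. The stems ending in a consonant (mapnin → lumapnin, nefagup → lunefagup, hilun → luhilun) add the prefix lu-.
The other pattern: stems ending in a vowel add -eka.
So zumivep → luzumivep.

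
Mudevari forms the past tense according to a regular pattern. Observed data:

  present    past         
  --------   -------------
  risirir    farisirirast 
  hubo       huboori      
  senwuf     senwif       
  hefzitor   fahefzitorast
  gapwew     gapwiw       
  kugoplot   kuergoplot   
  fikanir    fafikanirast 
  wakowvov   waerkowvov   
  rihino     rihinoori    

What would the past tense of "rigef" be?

rigif

rihino and hefzitor both have last vowel 'o' yet inflect differently (rihinoori, fahefzitorast), so the last vowel is not what conditions the rule; the final letter is.
"rigef" ends in -f. The one such stem in the data (senwuf → senwif) changes the last vowel to 'i' (as does gapwew), so the same rule applies.
The other patterns: stems ending in -o add -ori; stems ending in -r add fa- … -ast around the stem; stems ending in -t or -v insert -er- after the first vowel.
So rigef → rigif.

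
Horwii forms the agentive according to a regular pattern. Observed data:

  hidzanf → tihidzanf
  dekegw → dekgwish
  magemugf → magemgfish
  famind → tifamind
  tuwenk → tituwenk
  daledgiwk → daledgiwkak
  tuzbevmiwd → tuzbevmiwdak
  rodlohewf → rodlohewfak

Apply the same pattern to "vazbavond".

tivazbavond

famind and tuzbevmiwd both end in -d yet inflect differently (tifamind, tuzbevmiwdak), so the final letter is not what conditions the rule; the second-to-last letter is.
"vazbavond" has second-to-last letter 'n'. The stems whose second-to-last letter is 'n' (hidzanf → tihidzanf, tuwenk → tituwenk, famind → tifamind) add the prefix ti-.
The other patterns: stems whose second-to-last letter is 'w' add -ak; stems whose second-to-last letter is 'g' delete the last vowel and add -ish.
So vazbavond → tivazbavond.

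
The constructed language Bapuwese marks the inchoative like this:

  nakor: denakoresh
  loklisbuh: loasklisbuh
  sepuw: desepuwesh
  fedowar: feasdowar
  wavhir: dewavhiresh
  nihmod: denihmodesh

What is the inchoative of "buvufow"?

buasvufow

fedowar and wavhir both end in -r yet inflect differently (feasdowar, dewavhiresh), so the final letter is not what conditions the rule; the number of vowels is.
"buvufow" has 3 vowels. The stems with 3 vowels (fedowar → feasdowar, loklisbuh → loasklisbuh) insert -as- after the first vowel.
The other pattern: stems with 2 vowels add de- … -esh around the stem.
So buvufow → buasvufow.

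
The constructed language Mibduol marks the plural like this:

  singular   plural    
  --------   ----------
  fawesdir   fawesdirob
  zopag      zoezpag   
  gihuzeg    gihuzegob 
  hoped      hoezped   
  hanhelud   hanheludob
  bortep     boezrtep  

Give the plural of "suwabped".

suwabpedob

"suwabped" has 3 vowels. The stems with 3 vowels (gihuzeg → gihuzegob, fawesdir → fawesdirob, hanhelud → hanheludob) add -ob.
The other pattern: stems with 2 vowels insert -ez- after the first vowel.
So suwabped → suwabpedob.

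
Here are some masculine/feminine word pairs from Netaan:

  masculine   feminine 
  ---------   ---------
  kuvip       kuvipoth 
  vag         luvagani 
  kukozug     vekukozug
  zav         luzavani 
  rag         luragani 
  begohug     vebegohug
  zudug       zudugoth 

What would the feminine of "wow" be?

luwowani

rag and zudug both end in -g yet inflect differently (luragani, zudugoth), so the final letter is not what conditions the rule; the number of vowels is.
"wow" has 1 vowel. The stems with 1 vowel (zav → luzavani, rag → luragani, vag → luvagani) add lu- … -ani around the stem.
The other patterns: stems with 2 vowels add -oth; stems with 3 vowels add the prefix ve-.
So wow → luwowani.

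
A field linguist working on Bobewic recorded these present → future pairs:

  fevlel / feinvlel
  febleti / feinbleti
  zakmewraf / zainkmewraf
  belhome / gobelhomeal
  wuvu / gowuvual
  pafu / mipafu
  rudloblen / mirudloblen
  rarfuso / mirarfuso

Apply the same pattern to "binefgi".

wuvu and pafu both end in -u yet inflect differently (gowuvual, mipafu), so the final letter is not what conditions the rule; the first letter is.
"binefgi" begins with b-. The one such stem in the data (belhome → gobelhomeal) adds go- … -al around the stem, so the same rule applies.
So binefgi → gobinefgial.

gobinefgial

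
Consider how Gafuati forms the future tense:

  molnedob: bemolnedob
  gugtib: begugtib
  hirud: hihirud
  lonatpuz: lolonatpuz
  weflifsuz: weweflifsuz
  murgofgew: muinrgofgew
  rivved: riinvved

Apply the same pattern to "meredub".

memeredub

"meredub" has last vowel 'u'. The stems whose last vowel is 'u' (hirud → hihirud, lonatpuz → lolonatpuz, weflifsuz → weweflifsuz) repeat the first consonant+vowel as a prefix.
So meredub → memeredub.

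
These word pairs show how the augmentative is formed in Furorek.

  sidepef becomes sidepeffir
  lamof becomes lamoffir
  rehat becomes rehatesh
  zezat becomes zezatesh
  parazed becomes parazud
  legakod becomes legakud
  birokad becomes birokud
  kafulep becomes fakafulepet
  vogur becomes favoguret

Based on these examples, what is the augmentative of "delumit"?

delumitesh

"delumit" ends in -t. The stems ending in -t (rehat → rehatesh, zezat → zezatesh) add -esh.
So delumit → delumitesh.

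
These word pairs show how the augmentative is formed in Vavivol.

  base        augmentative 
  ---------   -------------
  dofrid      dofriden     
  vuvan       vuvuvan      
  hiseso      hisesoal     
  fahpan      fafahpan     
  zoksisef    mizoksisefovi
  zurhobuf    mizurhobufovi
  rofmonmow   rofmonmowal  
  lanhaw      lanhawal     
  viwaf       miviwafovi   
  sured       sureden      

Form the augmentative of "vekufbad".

vekufbaden

sured and zoksisef both have last vowel 'e' yet inflect differently (sureden, mizoksisefovi), so the last vowel is not what conditions the rule; the final letter is.
"vekufbad" ends in -d. The stems ending in -d (dofrid → dofriden, sured → sureden) add -en.
The other patterns: stems ending in -n repeat the first consonant+vowel as a prefix; stems ending in -f add mi- … -ovi around the stem; stems ending in -o or -w add -al.
So vekufbad → vekufbaden.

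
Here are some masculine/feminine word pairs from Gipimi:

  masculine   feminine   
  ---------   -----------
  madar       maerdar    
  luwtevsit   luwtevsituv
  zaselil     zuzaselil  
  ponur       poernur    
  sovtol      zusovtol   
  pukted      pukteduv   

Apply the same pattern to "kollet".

kolletuv

zaselil and luwtevsit both have last vowel 'i' yet inflect differently (zuzaselil, luwtevsituv), so the last vowel is not what conditions the rule; the final letter is.
"kollet" ends in -t. The one such stem in the data (luwtevsit → luwtevsituv) adds -uv, so the same rule applies.
So kollet → kolletuv.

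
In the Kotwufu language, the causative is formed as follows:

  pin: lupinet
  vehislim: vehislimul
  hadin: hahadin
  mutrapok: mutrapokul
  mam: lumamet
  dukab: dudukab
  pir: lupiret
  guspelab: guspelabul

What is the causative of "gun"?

pin and hadin both end in -n yet inflect differently (lupinet, hahadin), so the final letter is not what conditions the rule; the number of vowels is.
"gun" has 1 vowel. The stems with 1 vowel (pir → lupiret, mam → lumamet, pin → lupinet) add lu- … -et around the stem.
So gun → lugunet.

lugunet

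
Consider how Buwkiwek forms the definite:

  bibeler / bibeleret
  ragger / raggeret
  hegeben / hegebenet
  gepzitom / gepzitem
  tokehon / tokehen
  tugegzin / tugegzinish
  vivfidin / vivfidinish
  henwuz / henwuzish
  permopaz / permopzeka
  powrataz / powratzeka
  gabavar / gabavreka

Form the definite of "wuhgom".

hegeben and tokehon both end in -n yet inflect differently (hegebenet, tokehen), so the final letter is not what conditions the rule; the last vowel is.
"wuhgom" has last vowel 'o'. The stems whose last vowel is 'o' (gepzitom → gepzitem, tokehon → tokehen) change the last vowel to 'e'.
So wuhgom → wuhgem.

wuhgem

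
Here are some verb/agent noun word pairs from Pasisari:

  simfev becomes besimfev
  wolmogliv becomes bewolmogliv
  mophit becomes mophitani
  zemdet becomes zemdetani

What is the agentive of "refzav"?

berefzav

wolmogliv and mophit both have last vowel 'i' yet inflect differently (bewolmogliv, mophitani), so the last vowel is not what conditions the rule; the final letter is.
"refzav" ends in -v. The stems ending in -v (simfev → besimfev, wolmogliv → bewolmogliv) add the prefix be-.
The other pattern: stems ending in -t add -ani.
So refzav → berefzav.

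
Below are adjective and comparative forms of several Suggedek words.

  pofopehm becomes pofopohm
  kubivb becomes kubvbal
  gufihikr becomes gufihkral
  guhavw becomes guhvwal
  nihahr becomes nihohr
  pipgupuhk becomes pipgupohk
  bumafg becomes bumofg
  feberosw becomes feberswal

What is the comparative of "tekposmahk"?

tekposmohk

nihahr and gufihikr both end in -r yet inflect differently (nihohr, gufihkral), so the final letter is not what conditions the rule; the second-to-last letter is.
"tekposmahk" has second-to-last letter 'h'. The stems whose second-to-last letter is 'h' (pofopehm → pofopohm, pipgupuhk → pipgupohk, nihahr → nihohr) change the last vowel to 'o'.
So tekposmahk → tekposmohk.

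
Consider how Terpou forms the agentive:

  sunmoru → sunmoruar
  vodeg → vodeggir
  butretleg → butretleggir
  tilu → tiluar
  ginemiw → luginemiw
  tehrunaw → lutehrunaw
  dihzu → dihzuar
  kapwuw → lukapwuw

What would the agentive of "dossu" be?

kapwuw and sunmoru both have last vowel 'u' yet inflect differently (lukapwuw, sunmoruar), so the last vowel is not what conditions the rule; the final letter is.
"dossu" ends in -u. The stems ending in -u (sunmoru → sunmoruar, tilu → tiluar, dihzu → dihzuar) add -ar.
So dossu → dossuar.

dossuar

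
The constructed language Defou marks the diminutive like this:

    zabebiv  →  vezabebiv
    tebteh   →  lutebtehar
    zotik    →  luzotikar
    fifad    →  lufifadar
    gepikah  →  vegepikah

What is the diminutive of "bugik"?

lubugikar

"bugik" has 2 vowels. The stems with 2 vowels (tebteh → lutebtehar, zotik → luzotikar, fifad → lufifadar) add lu- … -ar around the stem.
The other pattern: stems with 3 vowels add the prefix ve-.
So bugik → lubugikar.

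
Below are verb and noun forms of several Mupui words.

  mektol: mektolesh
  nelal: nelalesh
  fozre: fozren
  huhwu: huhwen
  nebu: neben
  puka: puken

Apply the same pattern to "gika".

giken

nelal and puka both have last vowel 'a' yet inflect differently (nelalesh, puken), so the last vowel is not what conditions the rule; whether the stem ends in a vowel or a consonant is.
"gika" ends in a vowel. The stems ending in a vowel (fozre → fozren, huhwu → huhwen, nebu → neben) drop the final letter and add -en.
So gika → giken.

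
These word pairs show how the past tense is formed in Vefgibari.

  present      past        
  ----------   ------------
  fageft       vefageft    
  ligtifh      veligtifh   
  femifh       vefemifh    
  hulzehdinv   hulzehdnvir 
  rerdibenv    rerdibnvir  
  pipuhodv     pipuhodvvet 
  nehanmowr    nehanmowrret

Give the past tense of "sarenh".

sarnhir

hulzehdinv and pipuhodv both end in -v yet inflect differently (hulzehdnvir, pipuhodvvet), so the final letter is not what conditions the rule; the second-to-last letter is.
"sarenh" has second-to-last letter 'n'. The stems whose second-to-last letter is 'n' (hulzehdinv → hulzehdnvir, rerdibenv → rerdibnvir) delete the last vowel and add -ir.
The other patterns: stems whose second-to-last letter is 'f' add the prefix ve-; stems whose second-to-last letter is 'd' or 'w' double the final consonant and add -et.
So sarenh → sarnhir.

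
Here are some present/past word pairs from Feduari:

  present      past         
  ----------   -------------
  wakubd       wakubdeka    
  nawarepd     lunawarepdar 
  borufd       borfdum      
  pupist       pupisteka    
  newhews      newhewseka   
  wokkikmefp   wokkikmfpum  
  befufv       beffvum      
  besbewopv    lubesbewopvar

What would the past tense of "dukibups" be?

ludukibupsar

besbewopv and befufv both end in -v yet inflect differently (lubesbewopvar, beffvum), so the final letter is not what conditions the rule; the second-to-last letter is.
"dukibups" has second-to-last letter 'p'. The stems whose second-to-last letter is 'p' (nawarepd → lunawarepdar, besbewopv → lubesbewopvar) add lu- … -ar around the stem.
So dukibups → ludukibupsar.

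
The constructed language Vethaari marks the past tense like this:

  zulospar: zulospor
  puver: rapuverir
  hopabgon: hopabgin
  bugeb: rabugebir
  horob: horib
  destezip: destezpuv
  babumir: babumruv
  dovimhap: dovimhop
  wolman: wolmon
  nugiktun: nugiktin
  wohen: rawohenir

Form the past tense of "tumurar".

tumuror

wohen and wolman both end in -n yet inflect differently (rawohenir, wolmon), so the final letter is not what conditions the rule; the last vowel is.
"tumurar" has last vowel 'a'. The stems whose last vowel is 'a' (dovimhap → dovimhop, wolman → wolmon, zulospar → zulospor) change the last vowel to 'o'.
So tumurar → tumuror.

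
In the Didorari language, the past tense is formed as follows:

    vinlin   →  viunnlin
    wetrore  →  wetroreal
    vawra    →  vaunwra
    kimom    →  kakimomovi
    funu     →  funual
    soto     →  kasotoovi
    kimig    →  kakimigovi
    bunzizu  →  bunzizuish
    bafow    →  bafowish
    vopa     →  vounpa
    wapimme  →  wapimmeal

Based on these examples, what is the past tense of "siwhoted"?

bunzizu and funu both end in -u yet inflect differently (bunzizuish, funual), so the final letter is not what conditions the rule; the first letter is.
"siwhoted" begins with s-. The one such stem in the data (soto → kasotoovi) adds ka- … -ovi around the stem, so the same rule applies.
The other patterns: stems beginning with b- add -ish; stems beginning with v- insert -un- after the first vowel; stems beginning with f- or w- add -al.
So siwhoted → kasiwhotedovi.

kasiwhotedovi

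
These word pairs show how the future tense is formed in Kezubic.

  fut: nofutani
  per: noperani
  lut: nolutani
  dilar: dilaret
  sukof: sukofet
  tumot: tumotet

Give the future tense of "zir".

per and dilar both end in -r yet inflect differently (noperani, dilaret), so the final letter is not what conditions the rule; the number of vowels is.
"zir" has 1 vowel. The stems with 1 vowel (fut → nofutani, per → noperani, lut → nolutani) add no- … -ani around the stem.
The other pattern: stems with 2 vowels add -et.
So zir → nozirani.

nozirani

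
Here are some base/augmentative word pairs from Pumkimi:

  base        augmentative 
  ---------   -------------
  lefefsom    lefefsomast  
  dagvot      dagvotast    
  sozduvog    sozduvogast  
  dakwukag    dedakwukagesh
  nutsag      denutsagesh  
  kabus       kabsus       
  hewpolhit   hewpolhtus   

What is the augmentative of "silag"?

desilagesh

sozduvog and dakwukag both end in -g yet inflect differently (sozduvogast, dedakwukagesh), so the final letter is not what conditions the rule; the last vowel is.
"silag" has last vowel 'a'. The stems whose last vowel is 'a' (dakwukag → dedakwukagesh, nutsag → denutsagesh) add de- … -esh around the stem.
The other patterns: stems whose last vowel is 'o' add -ast; stems whose last vowel is 'i' or 'u' delete the last vowel and add -us.
So silag → desilagesh.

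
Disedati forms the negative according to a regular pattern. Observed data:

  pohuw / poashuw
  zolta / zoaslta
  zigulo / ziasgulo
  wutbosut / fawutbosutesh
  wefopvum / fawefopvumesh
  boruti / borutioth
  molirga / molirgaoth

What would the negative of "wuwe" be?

zolta and molirga both end in -a yet inflect differently (zoaslta, molirgaoth), so the final letter is not what conditions the rule; the first letter is.
"wuwe" begins with w-. The stems beginning with w- (wutbosut → fawutbosutesh, wefopvum → fawefopvumesh) add fa- … -esh around the stem.
So wuwe → fawuweesh.

fawuweesh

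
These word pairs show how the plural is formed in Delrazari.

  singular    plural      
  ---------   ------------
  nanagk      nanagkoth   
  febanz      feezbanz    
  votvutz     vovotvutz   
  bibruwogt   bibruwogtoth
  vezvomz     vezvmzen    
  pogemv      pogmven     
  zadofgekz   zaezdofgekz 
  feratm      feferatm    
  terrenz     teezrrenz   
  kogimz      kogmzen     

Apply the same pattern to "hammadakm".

vezvomz and votvutz both end in -z yet inflect differently (vezvmzen, vovotvutz), so the final letter is not what conditions the rule; the second-to-last letter is.
"hammadakm" has second-to-last letter 'k'. The one such stem in the data (zadofgekz → zaezdofgekz) inserts -ez- after the first vowel (as do febanz, terrenz), so the same rule applies.
So hammadakm → haezmmadakm.

haezmmadakm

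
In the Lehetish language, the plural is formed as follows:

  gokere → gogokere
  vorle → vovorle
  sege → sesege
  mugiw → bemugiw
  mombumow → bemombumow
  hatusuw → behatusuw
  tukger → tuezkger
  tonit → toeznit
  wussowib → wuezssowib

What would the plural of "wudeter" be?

gokere and tukger both have last vowel 'e' yet inflect differently (gogokere, tuezkger), so the last vowel is not what conditions the rule; the final letter is.
"wudeter" ends in -r. The one such stem in the data (tukger → tuezkger) inserts -ez- after the first vowel (as do tonit, wussowib), so the same rule applies.
The other patterns: stems ending in -e repeat the first consonant+vowel as a prefix; stems ending in -w add the prefix be-.
So wudeter → wuezdeter.

wuezdeter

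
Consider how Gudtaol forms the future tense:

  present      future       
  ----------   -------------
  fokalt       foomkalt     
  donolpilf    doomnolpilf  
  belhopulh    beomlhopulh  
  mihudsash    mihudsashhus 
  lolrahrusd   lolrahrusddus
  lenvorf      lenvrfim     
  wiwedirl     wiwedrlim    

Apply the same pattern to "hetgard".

"hetgard" has second-to-last letter 'r'. The stems whose second-to-last letter is 'r' (lenvorf → lenvrfim, wiwedirl → wiwedrlim) delete the last vowel and add -im.
The other patterns: stems whose second-to-last letter is 'l' insert -om- after the first vowel; stems whose second-to-last letter is 's' double the final consonant and add -us.
So hetgard → hetgrdim.

hetgrdim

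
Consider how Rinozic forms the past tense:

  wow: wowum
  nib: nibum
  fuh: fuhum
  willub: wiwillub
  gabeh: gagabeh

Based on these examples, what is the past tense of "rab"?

rabum

nib and willub both end in -b yet inflect differently (nibum, wiwillub), so the final letter is not what conditions the rule; the number of vowels is.
"rab" has 1 vowel. The stems with 1 vowel (wow → wowum, nib → nibum, fuh → fuhum) add -um.
So rab → rabum.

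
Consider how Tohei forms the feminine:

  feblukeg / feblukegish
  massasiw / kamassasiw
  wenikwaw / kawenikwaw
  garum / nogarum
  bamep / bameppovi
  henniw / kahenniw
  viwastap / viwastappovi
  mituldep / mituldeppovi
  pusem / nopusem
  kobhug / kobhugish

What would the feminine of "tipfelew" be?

katipfelew

viwastap and wenikwaw both have last vowel 'a' yet inflect differently (viwastappovi, kawenikwaw), so the last vowel is not what conditions the rule; the final letter is.
"tipfelew" ends in -w. The stems ending in -w (wenikwaw → kawenikwaw, massasiw → kamassasiw, henniw → kahenniw) add the prefix ka-.
The other patterns: stems ending in -p double the final consonant and add -ovi; stems ending in -m add the prefix no-; stems ending in -g add -ish.
So tipfelew → katipfelew.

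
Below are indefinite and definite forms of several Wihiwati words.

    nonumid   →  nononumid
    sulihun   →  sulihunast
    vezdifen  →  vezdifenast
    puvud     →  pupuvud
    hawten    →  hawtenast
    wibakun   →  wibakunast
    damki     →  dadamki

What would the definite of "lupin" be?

wibakun and puvud both have last vowel 'u' yet inflect differently (wibakunast, pupuvud), so the last vowel is not what conditions the rule; the final letter is.
"lupin" ends in -n. The stems ending in -n (wibakun → wibakunast, vezdifen → vezdifenast, hawten → hawtenast) add -ast.
The other pattern: stems ending in -d or -i repeat the first consonant+vowel as a prefix.
So lupin → lupinast.

lupinast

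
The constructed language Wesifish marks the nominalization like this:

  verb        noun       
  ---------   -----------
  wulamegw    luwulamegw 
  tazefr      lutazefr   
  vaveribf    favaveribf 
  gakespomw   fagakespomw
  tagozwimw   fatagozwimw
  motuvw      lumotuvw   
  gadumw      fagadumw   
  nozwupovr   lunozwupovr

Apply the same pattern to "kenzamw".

"kenzamw" has second-to-last letter 'm'. The stems whose second-to-last letter is 'm' (gakespomw → fagakespomw, tagozwimw → fatagozwimw, gadumw → fagadumw) add the prefix fa-.
The other pattern: stems whose second-to-last letter is 'f', 'g' or 'v' add the prefix lu-.
So kenzamw → fakenzamw.

fakenzamw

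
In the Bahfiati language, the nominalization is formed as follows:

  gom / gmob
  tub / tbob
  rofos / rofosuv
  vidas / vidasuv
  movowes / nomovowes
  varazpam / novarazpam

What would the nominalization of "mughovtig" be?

nomughovtig

"mughovtig" has 3 vowels. The stems with 3 vowels (movowes → nomovowes, varazpam → novarazpam) add the prefix no-.
So mughovtig → nomughovtig.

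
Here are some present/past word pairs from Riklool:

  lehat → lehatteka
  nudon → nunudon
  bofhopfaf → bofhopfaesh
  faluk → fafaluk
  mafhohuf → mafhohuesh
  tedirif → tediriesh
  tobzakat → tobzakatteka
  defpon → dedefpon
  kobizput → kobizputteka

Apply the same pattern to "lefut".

lefutteka

tobzakat and bofhopfaf both have last vowel 'a' yet inflect differently (tobzakatteka, bofhopfaesh), so the last vowel is not what conditions the rule; the final letter is.
"lefut" ends in -t. The stems ending in -t (tobzakat → tobzakatteka, lehat → lehatteka, kobizput → kobizputteka) double the final consonant and add -eka.
So lefut → lefutteka.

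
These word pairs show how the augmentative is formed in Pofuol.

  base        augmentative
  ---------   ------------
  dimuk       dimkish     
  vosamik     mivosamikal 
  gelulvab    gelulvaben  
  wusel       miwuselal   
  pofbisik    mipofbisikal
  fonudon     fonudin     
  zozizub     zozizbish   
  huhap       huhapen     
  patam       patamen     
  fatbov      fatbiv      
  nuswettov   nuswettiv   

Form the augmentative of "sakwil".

dimuk and vosamik both end in -k yet inflect differently (dimkish, mivosamikal), so the final letter is not what conditions the rule; the last vowel is.
"sakwil" has last vowel 'i'. The stems whose last vowel is 'i' (vosamik → mivosamikal, pofbisik → mipofbisikal) add mi- … -al around the stem.
So sakwil → misakwilal.

misakwilal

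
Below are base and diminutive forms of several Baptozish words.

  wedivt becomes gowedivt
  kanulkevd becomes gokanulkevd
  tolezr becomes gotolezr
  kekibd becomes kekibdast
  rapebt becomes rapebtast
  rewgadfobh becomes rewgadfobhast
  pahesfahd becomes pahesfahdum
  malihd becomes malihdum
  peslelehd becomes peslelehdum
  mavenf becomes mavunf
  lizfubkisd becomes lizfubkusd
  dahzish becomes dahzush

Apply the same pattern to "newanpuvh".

"newanpuvh" has second-to-last letter 'v'. The stems whose second-to-last letter is 'v' (wedivt → gowedivt, kanulkevd → gokanulkevd) add the prefix go-.
The other patterns: stems whose second-to-last letter is 'b' add -ast; stems whose second-to-last letter is 'h' add -um; stems whose second-to-last letter is 'n' or 's' change the last vowel to 'u'.
So newanpuvh → gonewanpuvh.

gonewanpuvh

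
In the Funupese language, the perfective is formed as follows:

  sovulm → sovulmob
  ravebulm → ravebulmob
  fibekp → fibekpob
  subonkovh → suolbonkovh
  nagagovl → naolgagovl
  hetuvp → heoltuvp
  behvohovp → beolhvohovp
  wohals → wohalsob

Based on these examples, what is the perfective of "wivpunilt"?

wivpuniltob

hetuvp and fibekp both end in -p yet inflect differently (heoltuvp, fibekpob), so the final letter is not what conditions the rule; the second-to-last letter is.
"wivpunilt" has second-to-last letter 'l'. The stems whose second-to-last letter is 'l' (sovulm → sovulmob, ravebulm → ravebulmob, wohals → wohalsob) add -ob.
The other pattern: stems whose second-to-last letter is 'v' insert -ol- after the first vowel.
So wivpunilt → wivpuniltob.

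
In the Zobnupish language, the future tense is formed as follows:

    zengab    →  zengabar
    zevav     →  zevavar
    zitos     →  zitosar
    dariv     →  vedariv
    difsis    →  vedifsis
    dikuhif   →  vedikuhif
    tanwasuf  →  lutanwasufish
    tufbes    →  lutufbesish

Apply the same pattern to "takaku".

"takaku" begins with t-. The stems beginning with t- (tanwasuf → lutanwasufish, tufbes → lutufbesish) add lu- … -ish around the stem.
So takaku → lutakakuish.

lutakakuish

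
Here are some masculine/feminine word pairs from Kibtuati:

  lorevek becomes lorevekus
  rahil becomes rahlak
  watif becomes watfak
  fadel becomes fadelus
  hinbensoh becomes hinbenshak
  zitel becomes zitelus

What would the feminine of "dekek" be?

dekekus

zitel and rahil both end in -l yet inflect differently (zitelus, rahlak), so the final letter is not what conditions the rule; the last vowel is.
"dekek" has last vowel 'e'. The stems whose last vowel is 'e' (zitel → zitelus, lorevek → lorevekus, fadel → fadelus) add -us.
The other pattern: stems whose last vowel is 'i' or 'o' delete the last vowel and add -ak.
So dekek → dekekus.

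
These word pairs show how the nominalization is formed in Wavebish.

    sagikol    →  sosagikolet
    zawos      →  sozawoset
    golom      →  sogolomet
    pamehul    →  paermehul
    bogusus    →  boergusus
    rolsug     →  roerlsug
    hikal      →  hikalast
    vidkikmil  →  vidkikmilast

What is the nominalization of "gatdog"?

sogatdoget

"gatdog" has last vowel 'o'. The stems whose last vowel is 'o' (sagikol → sosagikolet, zawos → sozawoset, golom → sogolomet) add so- … -et around the stem.
So gatdog → sogatdoget.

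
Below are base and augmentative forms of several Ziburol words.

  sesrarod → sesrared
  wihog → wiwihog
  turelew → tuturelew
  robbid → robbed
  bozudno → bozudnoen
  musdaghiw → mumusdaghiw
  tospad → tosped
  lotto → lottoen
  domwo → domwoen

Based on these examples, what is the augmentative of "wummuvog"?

wuwummuvog

"wummuvog" ends in -g. The one such stem in the data (wihog → wiwihog) repeats the first consonant+vowel as a prefix (as do musdaghiw, turelew), so the same rule applies.
So wummuvog → wuwummuvog.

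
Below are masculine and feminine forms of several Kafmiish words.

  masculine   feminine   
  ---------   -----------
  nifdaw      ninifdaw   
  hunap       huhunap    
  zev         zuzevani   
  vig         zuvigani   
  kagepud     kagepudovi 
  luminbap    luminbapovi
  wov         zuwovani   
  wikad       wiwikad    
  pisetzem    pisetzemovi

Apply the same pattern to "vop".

zuvopani

wikad and kagepud both end in -d yet inflect differently (wiwikad, kagepudovi), so the final letter is not what conditions the rule; the number of vowels is.
"vop" has 1 vowel. The stems with 1 vowel (wov → zuwovani, vig → zuvigani, zev → zuzevani) add zu- … -ani around the stem.
So vop → zuvopani.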